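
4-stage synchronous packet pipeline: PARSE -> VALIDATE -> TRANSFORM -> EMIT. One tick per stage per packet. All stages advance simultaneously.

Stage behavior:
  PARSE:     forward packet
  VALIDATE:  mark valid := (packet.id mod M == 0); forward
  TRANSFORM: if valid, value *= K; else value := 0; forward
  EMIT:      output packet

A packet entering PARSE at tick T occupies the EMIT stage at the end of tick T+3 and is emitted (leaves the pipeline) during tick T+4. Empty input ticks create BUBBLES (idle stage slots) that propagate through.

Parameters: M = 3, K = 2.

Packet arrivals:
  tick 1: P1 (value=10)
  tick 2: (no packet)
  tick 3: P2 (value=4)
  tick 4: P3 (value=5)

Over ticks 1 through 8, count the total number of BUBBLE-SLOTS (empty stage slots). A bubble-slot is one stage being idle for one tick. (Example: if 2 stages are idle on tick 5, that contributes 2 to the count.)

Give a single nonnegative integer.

Tick 1: [PARSE:P1(v=10,ok=F), VALIDATE:-, TRANSFORM:-, EMIT:-] out:-; bubbles=3
Tick 2: [PARSE:-, VALIDATE:P1(v=10,ok=F), TRANSFORM:-, EMIT:-] out:-; bubbles=3
Tick 3: [PARSE:P2(v=4,ok=F), VALIDATE:-, TRANSFORM:P1(v=0,ok=F), EMIT:-] out:-; bubbles=2
Tick 4: [PARSE:P3(v=5,ok=F), VALIDATE:P2(v=4,ok=F), TRANSFORM:-, EMIT:P1(v=0,ok=F)] out:-; bubbles=1
Tick 5: [PARSE:-, VALIDATE:P3(v=5,ok=T), TRANSFORM:P2(v=0,ok=F), EMIT:-] out:P1(v=0); bubbles=2
Tick 6: [PARSE:-, VALIDATE:-, TRANSFORM:P3(v=10,ok=T), EMIT:P2(v=0,ok=F)] out:-; bubbles=2
Tick 7: [PARSE:-, VALIDATE:-, TRANSFORM:-, EMIT:P3(v=10,ok=T)] out:P2(v=0); bubbles=3
Tick 8: [PARSE:-, VALIDATE:-, TRANSFORM:-, EMIT:-] out:P3(v=10); bubbles=4
Total bubble-slots: 20

Answer: 20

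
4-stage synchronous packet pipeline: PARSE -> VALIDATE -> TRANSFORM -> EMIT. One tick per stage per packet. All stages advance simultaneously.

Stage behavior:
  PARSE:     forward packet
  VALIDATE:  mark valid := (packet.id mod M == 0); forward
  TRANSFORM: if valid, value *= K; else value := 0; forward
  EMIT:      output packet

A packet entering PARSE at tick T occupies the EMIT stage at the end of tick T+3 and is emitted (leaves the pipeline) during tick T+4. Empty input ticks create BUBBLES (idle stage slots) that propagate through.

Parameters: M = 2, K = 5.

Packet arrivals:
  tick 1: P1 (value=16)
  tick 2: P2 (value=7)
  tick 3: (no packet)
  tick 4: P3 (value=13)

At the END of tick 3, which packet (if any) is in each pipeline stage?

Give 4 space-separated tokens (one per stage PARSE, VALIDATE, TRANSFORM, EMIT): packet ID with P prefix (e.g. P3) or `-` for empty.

Answer: - P2 P1 -

Derivation:
Tick 1: [PARSE:P1(v=16,ok=F), VALIDATE:-, TRANSFORM:-, EMIT:-] out:-; in:P1
Tick 2: [PARSE:P2(v=7,ok=F), VALIDATE:P1(v=16,ok=F), TRANSFORM:-, EMIT:-] out:-; in:P2
Tick 3: [PARSE:-, VALIDATE:P2(v=7,ok=T), TRANSFORM:P1(v=0,ok=F), EMIT:-] out:-; in:-
At end of tick 3: ['-', 'P2', 'P1', '-']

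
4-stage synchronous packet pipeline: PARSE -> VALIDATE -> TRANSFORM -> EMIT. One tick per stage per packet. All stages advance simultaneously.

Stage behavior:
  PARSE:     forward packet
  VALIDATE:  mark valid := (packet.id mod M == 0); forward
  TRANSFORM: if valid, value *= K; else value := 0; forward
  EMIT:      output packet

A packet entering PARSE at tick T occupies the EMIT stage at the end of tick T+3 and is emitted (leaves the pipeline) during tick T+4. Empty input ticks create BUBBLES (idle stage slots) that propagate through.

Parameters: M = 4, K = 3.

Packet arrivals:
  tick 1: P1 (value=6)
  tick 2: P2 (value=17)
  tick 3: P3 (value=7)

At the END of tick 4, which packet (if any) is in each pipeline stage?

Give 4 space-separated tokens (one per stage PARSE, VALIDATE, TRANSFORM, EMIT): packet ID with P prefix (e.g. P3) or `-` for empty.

Tick 1: [PARSE:P1(v=6,ok=F), VALIDATE:-, TRANSFORM:-, EMIT:-] out:-; in:P1
Tick 2: [PARSE:P2(v=17,ok=F), VALIDATE:P1(v=6,ok=F), TRANSFORM:-, EMIT:-] out:-; in:P2
Tick 3: [PARSE:P3(v=7,ok=F), VALIDATE:P2(v=17,ok=F), TRANSFORM:P1(v=0,ok=F), EMIT:-] out:-; in:P3
Tick 4: [PARSE:-, VALIDATE:P3(v=7,ok=F), TRANSFORM:P2(v=0,ok=F), EMIT:P1(v=0,ok=F)] out:-; in:-
At end of tick 4: ['-', 'P3', 'P2', 'P1']

Answer: - P3 P2 P1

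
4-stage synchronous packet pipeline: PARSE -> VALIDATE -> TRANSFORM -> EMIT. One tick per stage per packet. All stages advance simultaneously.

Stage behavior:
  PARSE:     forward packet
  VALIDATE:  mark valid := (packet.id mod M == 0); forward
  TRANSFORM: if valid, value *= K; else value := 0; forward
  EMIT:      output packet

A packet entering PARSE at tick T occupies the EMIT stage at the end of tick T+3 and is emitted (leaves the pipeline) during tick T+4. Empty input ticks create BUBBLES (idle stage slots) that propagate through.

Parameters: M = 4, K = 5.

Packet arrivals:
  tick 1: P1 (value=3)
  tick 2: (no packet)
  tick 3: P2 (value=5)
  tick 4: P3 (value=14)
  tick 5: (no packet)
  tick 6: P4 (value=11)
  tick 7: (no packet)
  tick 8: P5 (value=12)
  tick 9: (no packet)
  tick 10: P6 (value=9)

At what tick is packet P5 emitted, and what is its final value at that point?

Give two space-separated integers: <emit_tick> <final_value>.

Tick 1: [PARSE:P1(v=3,ok=F), VALIDATE:-, TRANSFORM:-, EMIT:-] out:-; in:P1
Tick 2: [PARSE:-, VALIDATE:P1(v=3,ok=F), TRANSFORM:-, EMIT:-] out:-; in:-
Tick 3: [PARSE:P2(v=5,ok=F), VALIDATE:-, TRANSFORM:P1(v=0,ok=F), EMIT:-] out:-; in:P2
Tick 4: [PARSE:P3(v=14,ok=F), VALIDATE:P2(v=5,ok=F), TRANSFORM:-, EMIT:P1(v=0,ok=F)] out:-; in:P3
Tick 5: [PARSE:-, VALIDATE:P3(v=14,ok=F), TRANSFORM:P2(v=0,ok=F), EMIT:-] out:P1(v=0); in:-
Tick 6: [PARSE:P4(v=11,ok=F), VALIDATE:-, TRANSFORM:P3(v=0,ok=F), EMIT:P2(v=0,ok=F)] out:-; in:P4
Tick 7: [PARSE:-, VALIDATE:P4(v=11,ok=T), TRANSFORM:-, EMIT:P3(v=0,ok=F)] out:P2(v=0); in:-
Tick 8: [PARSE:P5(v=12,ok=F), VALIDATE:-, TRANSFORM:P4(v=55,ok=T), EMIT:-] out:P3(v=0); in:P5
Tick 9: [PARSE:-, VALIDATE:P5(v=12,ok=F), TRANSFORM:-, EMIT:P4(v=55,ok=T)] out:-; in:-
Tick 10: [PARSE:P6(v=9,ok=F), VALIDATE:-, TRANSFORM:P5(v=0,ok=F), EMIT:-] out:P4(v=55); in:P6
Tick 11: [PARSE:-, VALIDATE:P6(v=9,ok=F), TRANSFORM:-, EMIT:P5(v=0,ok=F)] out:-; in:-
Tick 12: [PARSE:-, VALIDATE:-, TRANSFORM:P6(v=0,ok=F), EMIT:-] out:P5(v=0); in:-
Tick 13: [PARSE:-, VALIDATE:-, TRANSFORM:-, EMIT:P6(v=0,ok=F)] out:-; in:-
Tick 14: [PARSE:-, VALIDATE:-, TRANSFORM:-, EMIT:-] out:P6(v=0); in:-
P5: arrives tick 8, valid=False (id=5, id%4=1), emit tick 12, final value 0

Answer: 12 0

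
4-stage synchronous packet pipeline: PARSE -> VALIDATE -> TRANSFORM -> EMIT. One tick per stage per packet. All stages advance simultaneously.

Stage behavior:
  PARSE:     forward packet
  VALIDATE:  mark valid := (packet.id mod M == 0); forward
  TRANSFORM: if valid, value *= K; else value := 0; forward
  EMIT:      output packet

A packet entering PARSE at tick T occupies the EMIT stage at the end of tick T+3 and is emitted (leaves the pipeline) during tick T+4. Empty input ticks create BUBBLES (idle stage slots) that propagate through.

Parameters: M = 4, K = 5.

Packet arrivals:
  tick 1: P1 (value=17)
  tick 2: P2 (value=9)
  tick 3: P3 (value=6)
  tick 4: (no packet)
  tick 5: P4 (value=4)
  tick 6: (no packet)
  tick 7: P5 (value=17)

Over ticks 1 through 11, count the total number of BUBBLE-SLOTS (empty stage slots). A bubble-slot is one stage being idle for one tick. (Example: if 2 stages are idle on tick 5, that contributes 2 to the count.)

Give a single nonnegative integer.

Answer: 24

Derivation:
Tick 1: [PARSE:P1(v=17,ok=F), VALIDATE:-, TRANSFORM:-, EMIT:-] out:-; bubbles=3
Tick 2: [PARSE:P2(v=9,ok=F), VALIDATE:P1(v=17,ok=F), TRANSFORM:-, EMIT:-] out:-; bubbles=2
Tick 3: [PARSE:P3(v=6,ok=F), VALIDATE:P2(v=9,ok=F), TRANSFORM:P1(v=0,ok=F), EMIT:-] out:-; bubbles=1
Tick 4: [PARSE:-, VALIDATE:P3(v=6,ok=F), TRANSFORM:P2(v=0,ok=F), EMIT:P1(v=0,ok=F)] out:-; bubbles=1
Tick 5: [PARSE:P4(v=4,ok=F), VALIDATE:-, TRANSFORM:P3(v=0,ok=F), EMIT:P2(v=0,ok=F)] out:P1(v=0); bubbles=1
Tick 6: [PARSE:-, VALIDATE:P4(v=4,ok=T), TRANSFORM:-, EMIT:P3(v=0,ok=F)] out:P2(v=0); bubbles=2
Tick 7: [PARSE:P5(v=17,ok=F), VALIDATE:-, TRANSFORM:P4(v=20,ok=T), EMIT:-] out:P3(v=0); bubbles=2
Tick 8: [PARSE:-, VALIDATE:P5(v=17,ok=F), TRANSFORM:-, EMIT:P4(v=20,ok=T)] out:-; bubbles=2
Tick 9: [PARSE:-, VALIDATE:-, TRANSFORM:P5(v=0,ok=F), EMIT:-] out:P4(v=20); bubbles=3
Tick 10: [PARSE:-, VALIDATE:-, TRANSFORM:-, EMIT:P5(v=0,ok=F)] out:-; bubbles=3
Tick 11: [PARSE:-, VALIDATE:-, TRANSFORM:-, EMIT:-] out:P5(v=0); bubbles=4
Total bubble-slots: 24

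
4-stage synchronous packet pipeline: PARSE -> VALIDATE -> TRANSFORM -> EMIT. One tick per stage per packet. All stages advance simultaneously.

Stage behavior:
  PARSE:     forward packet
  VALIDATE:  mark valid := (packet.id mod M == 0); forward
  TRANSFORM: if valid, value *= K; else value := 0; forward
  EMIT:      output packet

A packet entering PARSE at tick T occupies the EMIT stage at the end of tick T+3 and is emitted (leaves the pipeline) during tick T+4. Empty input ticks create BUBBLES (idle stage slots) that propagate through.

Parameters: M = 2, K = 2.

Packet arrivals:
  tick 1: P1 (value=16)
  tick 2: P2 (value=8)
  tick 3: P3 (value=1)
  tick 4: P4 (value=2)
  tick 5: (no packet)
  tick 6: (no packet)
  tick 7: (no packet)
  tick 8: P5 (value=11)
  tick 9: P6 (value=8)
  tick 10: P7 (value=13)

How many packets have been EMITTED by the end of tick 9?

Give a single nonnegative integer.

Tick 1: [PARSE:P1(v=16,ok=F), VALIDATE:-, TRANSFORM:-, EMIT:-] out:-; in:P1
Tick 2: [PARSE:P2(v=8,ok=F), VALIDATE:P1(v=16,ok=F), TRANSFORM:-, EMIT:-] out:-; in:P2
Tick 3: [PARSE:P3(v=1,ok=F), VALIDATE:P2(v=8,ok=T), TRANSFORM:P1(v=0,ok=F), EMIT:-] out:-; in:P3
Tick 4: [PARSE:P4(v=2,ok=F), VALIDATE:P3(v=1,ok=F), TRANSFORM:P2(v=16,ok=T), EMIT:P1(v=0,ok=F)] out:-; in:P4
Tick 5: [PARSE:-, VALIDATE:P4(v=2,ok=T), TRANSFORM:P3(v=0,ok=F), EMIT:P2(v=16,ok=T)] out:P1(v=0); in:-
Tick 6: [PARSE:-, VALIDATE:-, TRANSFORM:P4(v=4,ok=T), EMIT:P3(v=0,ok=F)] out:P2(v=16); in:-
Tick 7: [PARSE:-, VALIDATE:-, TRANSFORM:-, EMIT:P4(v=4,ok=T)] out:P3(v=0); in:-
Tick 8: [PARSE:P5(v=11,ok=F), VALIDATE:-, TRANSFORM:-, EMIT:-] out:P4(v=4); in:P5
Tick 9: [PARSE:P6(v=8,ok=F), VALIDATE:P5(v=11,ok=F), TRANSFORM:-, EMIT:-] out:-; in:P6
Emitted by tick 9: ['P1', 'P2', 'P3', 'P4']

Answer: 4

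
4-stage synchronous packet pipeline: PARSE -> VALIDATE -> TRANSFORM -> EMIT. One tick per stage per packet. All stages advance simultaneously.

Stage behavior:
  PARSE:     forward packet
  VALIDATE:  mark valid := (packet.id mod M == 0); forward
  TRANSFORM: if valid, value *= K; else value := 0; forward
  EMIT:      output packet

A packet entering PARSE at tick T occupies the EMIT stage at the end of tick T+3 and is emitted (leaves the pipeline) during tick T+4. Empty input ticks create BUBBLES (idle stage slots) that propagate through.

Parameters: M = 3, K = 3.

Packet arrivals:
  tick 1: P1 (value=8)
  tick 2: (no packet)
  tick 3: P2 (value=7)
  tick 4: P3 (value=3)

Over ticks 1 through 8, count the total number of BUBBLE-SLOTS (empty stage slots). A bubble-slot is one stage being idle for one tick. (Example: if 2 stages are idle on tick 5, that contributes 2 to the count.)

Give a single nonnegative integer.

Answer: 20

Derivation:
Tick 1: [PARSE:P1(v=8,ok=F), VALIDATE:-, TRANSFORM:-, EMIT:-] out:-; bubbles=3
Tick 2: [PARSE:-, VALIDATE:P1(v=8,ok=F), TRANSFORM:-, EMIT:-] out:-; bubbles=3
Tick 3: [PARSE:P2(v=7,ok=F), VALIDATE:-, TRANSFORM:P1(v=0,ok=F), EMIT:-] out:-; bubbles=2
Tick 4: [PARSE:P3(v=3,ok=F), VALIDATE:P2(v=7,ok=F), TRANSFORM:-, EMIT:P1(v=0,ok=F)] out:-; bubbles=1
Tick 5: [PARSE:-, VALIDATE:P3(v=3,ok=T), TRANSFORM:P2(v=0,ok=F), EMIT:-] out:P1(v=0); bubbles=2
Tick 6: [PARSE:-, VALIDATE:-, TRANSFORM:P3(v=9,ok=T), EMIT:P2(v=0,ok=F)] out:-; bubbles=2
Tick 7: [PARSE:-, VALIDATE:-, TRANSFORM:-, EMIT:P3(v=9,ok=T)] out:P2(v=0); bubbles=3
Tick 8: [PARSE:-, VALIDATE:-, TRANSFORM:-, EMIT:-] out:P3(v=9); bubbles=4
Total bubble-slots: 20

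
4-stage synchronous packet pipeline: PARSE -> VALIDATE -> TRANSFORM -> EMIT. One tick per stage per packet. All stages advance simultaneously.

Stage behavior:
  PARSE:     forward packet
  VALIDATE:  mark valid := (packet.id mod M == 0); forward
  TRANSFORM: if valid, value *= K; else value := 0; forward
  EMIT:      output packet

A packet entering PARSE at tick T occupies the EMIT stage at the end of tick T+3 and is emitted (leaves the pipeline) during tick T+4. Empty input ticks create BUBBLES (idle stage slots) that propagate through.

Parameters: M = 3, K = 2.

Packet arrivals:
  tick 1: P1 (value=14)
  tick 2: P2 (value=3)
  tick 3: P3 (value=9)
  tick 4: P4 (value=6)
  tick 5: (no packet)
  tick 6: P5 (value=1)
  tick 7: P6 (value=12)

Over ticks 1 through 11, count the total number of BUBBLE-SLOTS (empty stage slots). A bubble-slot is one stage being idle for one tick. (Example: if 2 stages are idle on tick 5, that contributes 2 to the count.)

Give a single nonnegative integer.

Answer: 20

Derivation:
Tick 1: [PARSE:P1(v=14,ok=F), VALIDATE:-, TRANSFORM:-, EMIT:-] out:-; bubbles=3
Tick 2: [PARSE:P2(v=3,ok=F), VALIDATE:P1(v=14,ok=F), TRANSFORM:-, EMIT:-] out:-; bubbles=2
Tick 3: [PARSE:P3(v=9,ok=F), VALIDATE:P2(v=3,ok=F), TRANSFORM:P1(v=0,ok=F), EMIT:-] out:-; bubbles=1
Tick 4: [PARSE:P4(v=6,ok=F), VALIDATE:P3(v=9,ok=T), TRANSFORM:P2(v=0,ok=F), EMIT:P1(v=0,ok=F)] out:-; bubbles=0
Tick 5: [PARSE:-, VALIDATE:P4(v=6,ok=F), TRANSFORM:P3(v=18,ok=T), EMIT:P2(v=0,ok=F)] out:P1(v=0); bubbles=1
Tick 6: [PARSE:P5(v=1,ok=F), VALIDATE:-, TRANSFORM:P4(v=0,ok=F), EMIT:P3(v=18,ok=T)] out:P2(v=0); bubbles=1
Tick 7: [PARSE:P6(v=12,ok=F), VALIDATE:P5(v=1,ok=F), TRANSFORM:-, EMIT:P4(v=0,ok=F)] out:P3(v=18); bubbles=1
Tick 8: [PARSE:-, VALIDATE:P6(v=12,ok=T), TRANSFORM:P5(v=0,ok=F), EMIT:-] out:P4(v=0); bubbles=2
Tick 9: [PARSE:-, VALIDATE:-, TRANSFORM:P6(v=24,ok=T), EMIT:P5(v=0,ok=F)] out:-; bubbles=2
Tick 10: [PARSE:-, VALIDATE:-, TRANSFORM:-, EMIT:P6(v=24,ok=T)] out:P5(v=0); bubbles=3
Tick 11: [PARSE:-, VALIDATE:-, TRANSFORM:-, EMIT:-] out:P6(v=24); bubbles=4
Total bubble-slots: 20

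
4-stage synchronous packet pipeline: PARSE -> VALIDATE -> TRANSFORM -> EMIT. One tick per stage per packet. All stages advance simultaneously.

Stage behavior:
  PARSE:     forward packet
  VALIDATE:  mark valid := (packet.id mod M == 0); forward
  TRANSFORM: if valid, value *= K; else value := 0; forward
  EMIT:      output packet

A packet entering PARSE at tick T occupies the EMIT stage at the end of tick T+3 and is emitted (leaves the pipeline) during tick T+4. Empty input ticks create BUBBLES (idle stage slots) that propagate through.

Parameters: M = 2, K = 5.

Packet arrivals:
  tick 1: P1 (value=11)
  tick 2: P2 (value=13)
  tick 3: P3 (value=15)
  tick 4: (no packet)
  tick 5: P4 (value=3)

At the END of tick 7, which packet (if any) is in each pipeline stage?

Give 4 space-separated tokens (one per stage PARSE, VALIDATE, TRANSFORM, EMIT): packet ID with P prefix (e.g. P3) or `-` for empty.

Answer: - - P4 -

Derivation:
Tick 1: [PARSE:P1(v=11,ok=F), VALIDATE:-, TRANSFORM:-, EMIT:-] out:-; in:P1
Tick 2: [PARSE:P2(v=13,ok=F), VALIDATE:P1(v=11,ok=F), TRANSFORM:-, EMIT:-] out:-; in:P2
Tick 3: [PARSE:P3(v=15,ok=F), VALIDATE:P2(v=13,ok=T), TRANSFORM:P1(v=0,ok=F), EMIT:-] out:-; in:P3
Tick 4: [PARSE:-, VALIDATE:P3(v=15,ok=F), TRANSFORM:P2(v=65,ok=T), EMIT:P1(v=0,ok=F)] out:-; in:-
Tick 5: [PARSE:P4(v=3,ok=F), VALIDATE:-, TRANSFORM:P3(v=0,ok=F), EMIT:P2(v=65,ok=T)] out:P1(v=0); in:P4
Tick 6: [PARSE:-, VALIDATE:P4(v=3,ok=T), TRANSFORM:-, EMIT:P3(v=0,ok=F)] out:P2(v=65); in:-
Tick 7: [PARSE:-, VALIDATE:-, TRANSFORM:P4(v=15,ok=T), EMIT:-] out:P3(v=0); in:-
At end of tick 7: ['-', '-', 'P4', '-']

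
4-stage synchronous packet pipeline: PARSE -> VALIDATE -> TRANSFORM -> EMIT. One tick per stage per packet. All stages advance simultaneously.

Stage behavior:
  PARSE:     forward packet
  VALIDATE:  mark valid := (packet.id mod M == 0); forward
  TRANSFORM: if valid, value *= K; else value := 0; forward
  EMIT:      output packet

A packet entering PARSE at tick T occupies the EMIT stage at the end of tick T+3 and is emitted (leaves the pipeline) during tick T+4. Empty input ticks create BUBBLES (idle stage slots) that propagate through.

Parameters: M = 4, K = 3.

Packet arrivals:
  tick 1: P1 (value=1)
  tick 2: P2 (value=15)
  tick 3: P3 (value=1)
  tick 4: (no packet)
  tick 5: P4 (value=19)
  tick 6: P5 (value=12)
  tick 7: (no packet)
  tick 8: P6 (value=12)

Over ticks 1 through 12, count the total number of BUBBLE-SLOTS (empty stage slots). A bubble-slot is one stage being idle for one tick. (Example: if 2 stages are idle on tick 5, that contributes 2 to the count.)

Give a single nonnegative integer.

Tick 1: [PARSE:P1(v=1,ok=F), VALIDATE:-, TRANSFORM:-, EMIT:-] out:-; bubbles=3
Tick 2: [PARSE:P2(v=15,ok=F), VALIDATE:P1(v=1,ok=F), TRANSFORM:-, EMIT:-] out:-; bubbles=2
Tick 3: [PARSE:P3(v=1,ok=F), VALIDATE:P2(v=15,ok=F), TRANSFORM:P1(v=0,ok=F), EMIT:-] out:-; bubbles=1
Tick 4: [PARSE:-, VALIDATE:P3(v=1,ok=F), TRANSFORM:P2(v=0,ok=F), EMIT:P1(v=0,ok=F)] out:-; bubbles=1
Tick 5: [PARSE:P4(v=19,ok=F), VALIDATE:-, TRANSFORM:P3(v=0,ok=F), EMIT:P2(v=0,ok=F)] out:P1(v=0); bubbles=1
Tick 6: [PARSE:P5(v=12,ok=F), VALIDATE:P4(v=19,ok=T), TRANSFORM:-, EMIT:P3(v=0,ok=F)] out:P2(v=0); bubbles=1
Tick 7: [PARSE:-, VALIDATE:P5(v=12,ok=F), TRANSFORM:P4(v=57,ok=T), EMIT:-] out:P3(v=0); bubbles=2
Tick 8: [PARSE:P6(v=12,ok=F), VALIDATE:-, TRANSFORM:P5(v=0,ok=F), EMIT:P4(v=57,ok=T)] out:-; bubbles=1
Tick 9: [PARSE:-, VALIDATE:P6(v=12,ok=F), TRANSFORM:-, EMIT:P5(v=0,ok=F)] out:P4(v=57); bubbles=2
Tick 10: [PARSE:-, VALIDATE:-, TRANSFORM:P6(v=0,ok=F), EMIT:-] out:P5(v=0); bubbles=3
Tick 11: [PARSE:-, VALIDATE:-, TRANSFORM:-, EMIT:P6(v=0,ok=F)] out:-; bubbles=3
Tick 12: [PARSE:-, VALIDATE:-, TRANSFORM:-, EMIT:-] out:P6(v=0); bubbles=4
Total bubble-slots: 24

Answer: 24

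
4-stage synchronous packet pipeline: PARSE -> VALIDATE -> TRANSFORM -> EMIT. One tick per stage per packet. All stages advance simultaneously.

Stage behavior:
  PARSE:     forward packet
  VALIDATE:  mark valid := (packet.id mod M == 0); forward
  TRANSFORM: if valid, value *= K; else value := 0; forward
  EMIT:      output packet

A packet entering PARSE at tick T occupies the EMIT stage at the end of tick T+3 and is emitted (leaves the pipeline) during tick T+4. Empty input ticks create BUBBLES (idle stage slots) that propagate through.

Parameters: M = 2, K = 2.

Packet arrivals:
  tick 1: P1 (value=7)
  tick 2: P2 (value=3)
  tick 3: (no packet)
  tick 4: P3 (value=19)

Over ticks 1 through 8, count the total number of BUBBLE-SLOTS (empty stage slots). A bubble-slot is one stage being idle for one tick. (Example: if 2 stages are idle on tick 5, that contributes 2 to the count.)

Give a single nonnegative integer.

Tick 1: [PARSE:P1(v=7,ok=F), VALIDATE:-, TRANSFORM:-, EMIT:-] out:-; bubbles=3
Tick 2: [PARSE:P2(v=3,ok=F), VALIDATE:P1(v=7,ok=F), TRANSFORM:-, EMIT:-] out:-; bubbles=2
Tick 3: [PARSE:-, VALIDATE:P2(v=3,ok=T), TRANSFORM:P1(v=0,ok=F), EMIT:-] out:-; bubbles=2
Tick 4: [PARSE:P3(v=19,ok=F), VALIDATE:-, TRANSFORM:P2(v=6,ok=T), EMIT:P1(v=0,ok=F)] out:-; bubbles=1
Tick 5: [PARSE:-, VALIDATE:P3(v=19,ok=F), TRANSFORM:-, EMIT:P2(v=6,ok=T)] out:P1(v=0); bubbles=2
Tick 6: [PARSE:-, VALIDATE:-, TRANSFORM:P3(v=0,ok=F), EMIT:-] out:P2(v=6); bubbles=3
Tick 7: [PARSE:-, VALIDATE:-, TRANSFORM:-, EMIT:P3(v=0,ok=F)] out:-; bubbles=3
Tick 8: [PARSE:-, VALIDATE:-, TRANSFORM:-, EMIT:-] out:P3(v=0); bubbles=4
Total bubble-slots: 20

Answer: 20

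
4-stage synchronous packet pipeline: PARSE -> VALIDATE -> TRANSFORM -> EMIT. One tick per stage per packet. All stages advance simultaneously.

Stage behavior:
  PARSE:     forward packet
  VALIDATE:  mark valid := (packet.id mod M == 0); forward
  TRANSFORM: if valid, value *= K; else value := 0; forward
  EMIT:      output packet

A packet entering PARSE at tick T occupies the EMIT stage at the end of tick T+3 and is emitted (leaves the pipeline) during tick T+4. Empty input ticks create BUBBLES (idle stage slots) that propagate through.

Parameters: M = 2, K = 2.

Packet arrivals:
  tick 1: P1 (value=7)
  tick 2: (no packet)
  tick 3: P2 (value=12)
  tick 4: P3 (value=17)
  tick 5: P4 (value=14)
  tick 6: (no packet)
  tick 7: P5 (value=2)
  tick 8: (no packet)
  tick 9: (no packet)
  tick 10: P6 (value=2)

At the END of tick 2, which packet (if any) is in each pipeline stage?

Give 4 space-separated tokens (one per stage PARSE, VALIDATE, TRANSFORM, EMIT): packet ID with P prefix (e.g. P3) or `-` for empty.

Tick 1: [PARSE:P1(v=7,ok=F), VALIDATE:-, TRANSFORM:-, EMIT:-] out:-; in:P1
Tick 2: [PARSE:-, VALIDATE:P1(v=7,ok=F), TRANSFORM:-, EMIT:-] out:-; in:-
At end of tick 2: ['-', 'P1', '-', '-']

Answer: - P1 - -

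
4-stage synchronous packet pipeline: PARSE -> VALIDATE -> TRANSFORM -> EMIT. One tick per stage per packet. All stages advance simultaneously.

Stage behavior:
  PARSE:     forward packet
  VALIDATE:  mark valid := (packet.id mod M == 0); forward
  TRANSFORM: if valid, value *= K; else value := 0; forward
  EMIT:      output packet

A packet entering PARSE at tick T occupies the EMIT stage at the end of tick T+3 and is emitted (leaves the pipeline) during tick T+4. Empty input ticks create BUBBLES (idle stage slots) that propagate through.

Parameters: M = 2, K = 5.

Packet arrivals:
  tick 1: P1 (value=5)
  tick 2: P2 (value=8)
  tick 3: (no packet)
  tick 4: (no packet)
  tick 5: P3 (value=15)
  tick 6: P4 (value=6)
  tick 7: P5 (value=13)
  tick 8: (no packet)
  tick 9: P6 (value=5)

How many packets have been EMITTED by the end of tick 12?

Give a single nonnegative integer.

Tick 1: [PARSE:P1(v=5,ok=F), VALIDATE:-, TRANSFORM:-, EMIT:-] out:-; in:P1
Tick 2: [PARSE:P2(v=8,ok=F), VALIDATE:P1(v=5,ok=F), TRANSFORM:-, EMIT:-] out:-; in:P2
Tick 3: [PARSE:-, VALIDATE:P2(v=8,ok=T), TRANSFORM:P1(v=0,ok=F), EMIT:-] out:-; in:-
Tick 4: [PARSE:-, VALIDATE:-, TRANSFORM:P2(v=40,ok=T), EMIT:P1(v=0,ok=F)] out:-; in:-
Tick 5: [PARSE:P3(v=15,ok=F), VALIDATE:-, TRANSFORM:-, EMIT:P2(v=40,ok=T)] out:P1(v=0); in:P3
Tick 6: [PARSE:P4(v=6,ok=F), VALIDATE:P3(v=15,ok=F), TRANSFORM:-, EMIT:-] out:P2(v=40); in:P4
Tick 7: [PARSE:P5(v=13,ok=F), VALIDATE:P4(v=6,ok=T), TRANSFORM:P3(v=0,ok=F), EMIT:-] out:-; in:P5
Tick 8: [PARSE:-, VALIDATE:P5(v=13,ok=F), TRANSFORM:P4(v=30,ok=T), EMIT:P3(v=0,ok=F)] out:-; in:-
Tick 9: [PARSE:P6(v=5,ok=F), VALIDATE:-, TRANSFORM:P5(v=0,ok=F), EMIT:P4(v=30,ok=T)] out:P3(v=0); in:P6
Tick 10: [PARSE:-, VALIDATE:P6(v=5,ok=T), TRANSFORM:-, EMIT:P5(v=0,ok=F)] out:P4(v=30); in:-
Tick 11: [PARSE:-, VALIDATE:-, TRANSFORM:P6(v=25,ok=T), EMIT:-] out:P5(v=0); in:-
Tick 12: [PARSE:-, VALIDATE:-, TRANSFORM:-, EMIT:P6(v=25,ok=T)] out:-; in:-
Emitted by tick 12: ['P1', 'P2', 'P3', 'P4', 'P5']

Answer: 5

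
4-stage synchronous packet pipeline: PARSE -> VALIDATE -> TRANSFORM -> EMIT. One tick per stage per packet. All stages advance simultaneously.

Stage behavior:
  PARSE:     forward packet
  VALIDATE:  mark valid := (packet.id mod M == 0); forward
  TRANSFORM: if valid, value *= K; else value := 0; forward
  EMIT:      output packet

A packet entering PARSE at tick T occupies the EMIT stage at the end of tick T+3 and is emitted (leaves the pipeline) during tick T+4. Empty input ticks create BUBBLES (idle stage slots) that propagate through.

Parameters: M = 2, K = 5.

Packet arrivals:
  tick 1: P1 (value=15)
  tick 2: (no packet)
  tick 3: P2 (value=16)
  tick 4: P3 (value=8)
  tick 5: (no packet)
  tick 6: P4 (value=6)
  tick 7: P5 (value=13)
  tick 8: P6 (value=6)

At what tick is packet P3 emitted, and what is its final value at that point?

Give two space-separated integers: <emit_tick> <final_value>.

Answer: 8 0

Derivation:
Tick 1: [PARSE:P1(v=15,ok=F), VALIDATE:-, TRANSFORM:-, EMIT:-] out:-; in:P1
Tick 2: [PARSE:-, VALIDATE:P1(v=15,ok=F), TRANSFORM:-, EMIT:-] out:-; in:-
Tick 3: [PARSE:P2(v=16,ok=F), VALIDATE:-, TRANSFORM:P1(v=0,ok=F), EMIT:-] out:-; in:P2
Tick 4: [PARSE:P3(v=8,ok=F), VALIDATE:P2(v=16,ok=T), TRANSFORM:-, EMIT:P1(v=0,ok=F)] out:-; in:P3
Tick 5: [PARSE:-, VALIDATE:P3(v=8,ok=F), TRANSFORM:P2(v=80,ok=T), EMIT:-] out:P1(v=0); in:-
Tick 6: [PARSE:P4(v=6,ok=F), VALIDATE:-, TRANSFORM:P3(v=0,ok=F), EMIT:P2(v=80,ok=T)] out:-; in:P4
Tick 7: [PARSE:P5(v=13,ok=F), VALIDATE:P4(v=6,ok=T), TRANSFORM:-, EMIT:P3(v=0,ok=F)] out:P2(v=80); in:P5
Tick 8: [PARSE:P6(v=6,ok=F), VALIDATE:P5(v=13,ok=F), TRANSFORM:P4(v=30,ok=T), EMIT:-] out:P3(v=0); in:P6
Tick 9: [PARSE:-, VALIDATE:P6(v=6,ok=T), TRANSFORM:P5(v=0,ok=F), EMIT:P4(v=30,ok=T)] out:-; in:-
Tick 10: [PARSE:-, VALIDATE:-, TRANSFORM:P6(v=30,ok=T), EMIT:P5(v=0,ok=F)] out:P4(v=30); in:-
Tick 11: [PARSE:-, VALIDATE:-, TRANSFORM:-, EMIT:P6(v=30,ok=T)] out:P5(v=0); in:-
Tick 12: [PARSE:-, VALIDATE:-, TRANSFORM:-, EMIT:-] out:P6(v=30); in:-
P3: arrives tick 4, valid=False (id=3, id%2=1), emit tick 8, final value 0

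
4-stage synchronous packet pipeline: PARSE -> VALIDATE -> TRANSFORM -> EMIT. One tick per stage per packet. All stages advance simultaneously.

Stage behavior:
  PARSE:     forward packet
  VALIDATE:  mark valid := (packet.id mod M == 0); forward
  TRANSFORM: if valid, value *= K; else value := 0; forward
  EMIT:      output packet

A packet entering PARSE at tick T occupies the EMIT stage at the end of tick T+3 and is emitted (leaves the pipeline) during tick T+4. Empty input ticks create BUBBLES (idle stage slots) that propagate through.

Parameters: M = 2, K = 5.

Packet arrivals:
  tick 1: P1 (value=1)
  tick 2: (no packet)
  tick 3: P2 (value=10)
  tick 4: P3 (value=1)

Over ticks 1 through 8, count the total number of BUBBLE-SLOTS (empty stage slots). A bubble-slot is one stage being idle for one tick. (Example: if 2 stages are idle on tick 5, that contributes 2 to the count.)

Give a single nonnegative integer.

Tick 1: [PARSE:P1(v=1,ok=F), VALIDATE:-, TRANSFORM:-, EMIT:-] out:-; bubbles=3
Tick 2: [PARSE:-, VALIDATE:P1(v=1,ok=F), TRANSFORM:-, EMIT:-] out:-; bubbles=3
Tick 3: [PARSE:P2(v=10,ok=F), VALIDATE:-, TRANSFORM:P1(v=0,ok=F), EMIT:-] out:-; bubbles=2
Tick 4: [PARSE:P3(v=1,ok=F), VALIDATE:P2(v=10,ok=T), TRANSFORM:-, EMIT:P1(v=0,ok=F)] out:-; bubbles=1
Tick 5: [PARSE:-, VALIDATE:P3(v=1,ok=F), TRANSFORM:P2(v=50,ok=T), EMIT:-] out:P1(v=0); bubbles=2
Tick 6: [PARSE:-, VALIDATE:-, TRANSFORM:P3(v=0,ok=F), EMIT:P2(v=50,ok=T)] out:-; bubbles=2
Tick 7: [PARSE:-, VALIDATE:-, TRANSFORM:-, EMIT:P3(v=0,ok=F)] out:P2(v=50); bubbles=3
Tick 8: [PARSE:-, VALIDATE:-, TRANSFORM:-, EMIT:-] out:P3(v=0); bubbles=4
Total bubble-slots: 20

Answer: 20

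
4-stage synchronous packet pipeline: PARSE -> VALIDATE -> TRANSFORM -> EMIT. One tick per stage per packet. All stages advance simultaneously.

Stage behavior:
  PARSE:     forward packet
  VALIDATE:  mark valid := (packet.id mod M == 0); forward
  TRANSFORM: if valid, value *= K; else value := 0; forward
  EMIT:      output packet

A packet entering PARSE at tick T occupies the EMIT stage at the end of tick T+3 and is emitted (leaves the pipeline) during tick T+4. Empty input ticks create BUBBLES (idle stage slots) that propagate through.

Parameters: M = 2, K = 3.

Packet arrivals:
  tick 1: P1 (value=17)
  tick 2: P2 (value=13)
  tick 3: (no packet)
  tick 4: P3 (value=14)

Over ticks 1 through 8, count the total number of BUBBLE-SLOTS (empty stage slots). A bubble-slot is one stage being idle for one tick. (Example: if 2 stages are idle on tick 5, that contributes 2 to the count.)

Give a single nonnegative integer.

Tick 1: [PARSE:P1(v=17,ok=F), VALIDATE:-, TRANSFORM:-, EMIT:-] out:-; bubbles=3
Tick 2: [PARSE:P2(v=13,ok=F), VALIDATE:P1(v=17,ok=F), TRANSFORM:-, EMIT:-] out:-; bubbles=2
Tick 3: [PARSE:-, VALIDATE:P2(v=13,ok=T), TRANSFORM:P1(v=0,ok=F), EMIT:-] out:-; bubbles=2
Tick 4: [PARSE:P3(v=14,ok=F), VALIDATE:-, TRANSFORM:P2(v=39,ok=T), EMIT:P1(v=0,ok=F)] out:-; bubbles=1
Tick 5: [PARSE:-, VALIDATE:P3(v=14,ok=F), TRANSFORM:-, EMIT:P2(v=39,ok=T)] out:P1(v=0); bubbles=2
Tick 6: [PARSE:-, VALIDATE:-, TRANSFORM:P3(v=0,ok=F), EMIT:-] out:P2(v=39); bubbles=3
Tick 7: [PARSE:-, VALIDATE:-, TRANSFORM:-, EMIT:P3(v=0,ok=F)] out:-; bubbles=3
Tick 8: [PARSE:-, VALIDATE:-, TRANSFORM:-, EMIT:-] out:P3(v=0); bubbles=4
Total bubble-slots: 20

Answer: 20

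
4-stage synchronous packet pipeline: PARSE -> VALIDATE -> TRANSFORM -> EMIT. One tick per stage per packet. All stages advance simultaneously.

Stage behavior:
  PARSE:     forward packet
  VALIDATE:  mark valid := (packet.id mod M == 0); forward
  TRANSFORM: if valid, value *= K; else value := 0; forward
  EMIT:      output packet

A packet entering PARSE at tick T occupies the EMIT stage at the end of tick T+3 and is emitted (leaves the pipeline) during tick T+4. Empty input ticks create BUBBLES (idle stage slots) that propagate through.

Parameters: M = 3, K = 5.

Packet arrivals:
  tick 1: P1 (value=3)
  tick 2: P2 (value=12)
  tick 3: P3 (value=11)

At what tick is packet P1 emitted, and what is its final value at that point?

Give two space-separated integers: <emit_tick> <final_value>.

Tick 1: [PARSE:P1(v=3,ok=F), VALIDATE:-, TRANSFORM:-, EMIT:-] out:-; in:P1
Tick 2: [PARSE:P2(v=12,ok=F), VALIDATE:P1(v=3,ok=F), TRANSFORM:-, EMIT:-] out:-; in:P2
Tick 3: [PARSE:P3(v=11,ok=F), VALIDATE:P2(v=12,ok=F), TRANSFORM:P1(v=0,ok=F), EMIT:-] out:-; in:P3
Tick 4: [PARSE:-, VALIDATE:P3(v=11,ok=T), TRANSFORM:P2(v=0,ok=F), EMIT:P1(v=0,ok=F)] out:-; in:-
Tick 5: [PARSE:-, VALIDATE:-, TRANSFORM:P3(v=55,ok=T), EMIT:P2(v=0,ok=F)] out:P1(v=0); in:-
Tick 6: [PARSE:-, VALIDATE:-, TRANSFORM:-, EMIT:P3(v=55,ok=T)] out:P2(v=0); in:-
Tick 7: [PARSE:-, VALIDATE:-, TRANSFORM:-, EMIT:-] out:P3(v=55); in:-
P1: arrives tick 1, valid=False (id=1, id%3=1), emit tick 5, final value 0

Answer: 5 0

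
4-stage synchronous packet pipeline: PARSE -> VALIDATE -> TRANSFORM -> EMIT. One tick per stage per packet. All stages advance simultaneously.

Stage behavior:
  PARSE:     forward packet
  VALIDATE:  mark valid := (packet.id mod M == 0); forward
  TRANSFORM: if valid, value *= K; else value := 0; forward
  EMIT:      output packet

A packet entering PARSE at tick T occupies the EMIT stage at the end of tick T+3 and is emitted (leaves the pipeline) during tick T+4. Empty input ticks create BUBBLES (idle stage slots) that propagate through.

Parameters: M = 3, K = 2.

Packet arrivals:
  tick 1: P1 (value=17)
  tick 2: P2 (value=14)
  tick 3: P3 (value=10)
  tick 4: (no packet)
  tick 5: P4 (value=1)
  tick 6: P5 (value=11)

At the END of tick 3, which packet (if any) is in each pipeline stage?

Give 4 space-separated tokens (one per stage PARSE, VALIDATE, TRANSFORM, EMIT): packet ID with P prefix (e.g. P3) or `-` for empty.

Answer: P3 P2 P1 -

Derivation:
Tick 1: [PARSE:P1(v=17,ok=F), VALIDATE:-, TRANSFORM:-, EMIT:-] out:-; in:P1
Tick 2: [PARSE:P2(v=14,ok=F), VALIDATE:P1(v=17,ok=F), TRANSFORM:-, EMIT:-] out:-; in:P2
Tick 3: [PARSE:P3(v=10,ok=F), VALIDATE:P2(v=14,ok=F), TRANSFORM:P1(v=0,ok=F), EMIT:-] out:-; in:P3
At end of tick 3: ['P3', 'P2', 'P1', '-']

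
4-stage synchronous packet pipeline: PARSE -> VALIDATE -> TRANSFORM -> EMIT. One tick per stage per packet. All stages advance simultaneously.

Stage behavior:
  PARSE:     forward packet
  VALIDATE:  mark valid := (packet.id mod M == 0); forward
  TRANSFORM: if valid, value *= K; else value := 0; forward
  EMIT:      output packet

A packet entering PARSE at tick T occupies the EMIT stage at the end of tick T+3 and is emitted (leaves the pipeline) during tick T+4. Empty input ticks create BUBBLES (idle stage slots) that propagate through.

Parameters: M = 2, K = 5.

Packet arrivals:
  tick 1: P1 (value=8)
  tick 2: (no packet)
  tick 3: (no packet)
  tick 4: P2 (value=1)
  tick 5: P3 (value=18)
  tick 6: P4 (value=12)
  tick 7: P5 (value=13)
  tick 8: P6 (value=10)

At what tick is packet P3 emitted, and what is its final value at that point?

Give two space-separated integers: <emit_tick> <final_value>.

Tick 1: [PARSE:P1(v=8,ok=F), VALIDATE:-, TRANSFORM:-, EMIT:-] out:-; in:P1
Tick 2: [PARSE:-, VALIDATE:P1(v=8,ok=F), TRANSFORM:-, EMIT:-] out:-; in:-
Tick 3: [PARSE:-, VALIDATE:-, TRANSFORM:P1(v=0,ok=F), EMIT:-] out:-; in:-
Tick 4: [PARSE:P2(v=1,ok=F), VALIDATE:-, TRANSFORM:-, EMIT:P1(v=0,ok=F)] out:-; in:P2
Tick 5: [PARSE:P3(v=18,ok=F), VALIDATE:P2(v=1,ok=T), TRANSFORM:-, EMIT:-] out:P1(v=0); in:P3
Tick 6: [PARSE:P4(v=12,ok=F), VALIDATE:P3(v=18,ok=F), TRANSFORM:P2(v=5,ok=T), EMIT:-] out:-; in:P4
Tick 7: [PARSE:P5(v=13,ok=F), VALIDATE:P4(v=12,ok=T), TRANSFORM:P3(v=0,ok=F), EMIT:P2(v=5,ok=T)] out:-; in:P5
Tick 8: [PARSE:P6(v=10,ok=F), VALIDATE:P5(v=13,ok=F), TRANSFORM:P4(v=60,ok=T), EMIT:P3(v=0,ok=F)] out:P2(v=5); in:P6
Tick 9: [PARSE:-, VALIDATE:P6(v=10,ok=T), TRANSFORM:P5(v=0,ok=F), EMIT:P4(v=60,ok=T)] out:P3(v=0); in:-
Tick 10: [PARSE:-, VALIDATE:-, TRANSFORM:P6(v=50,ok=T), EMIT:P5(v=0,ok=F)] out:P4(v=60); in:-
Tick 11: [PARSE:-, VALIDATE:-, TRANSFORM:-, EMIT:P6(v=50,ok=T)] out:P5(v=0); in:-
Tick 12: [PARSE:-, VALIDATE:-, TRANSFORM:-, EMIT:-] out:P6(v=50); in:-
P3: arrives tick 5, valid=False (id=3, id%2=1), emit tick 9, final value 0

Answer: 9 0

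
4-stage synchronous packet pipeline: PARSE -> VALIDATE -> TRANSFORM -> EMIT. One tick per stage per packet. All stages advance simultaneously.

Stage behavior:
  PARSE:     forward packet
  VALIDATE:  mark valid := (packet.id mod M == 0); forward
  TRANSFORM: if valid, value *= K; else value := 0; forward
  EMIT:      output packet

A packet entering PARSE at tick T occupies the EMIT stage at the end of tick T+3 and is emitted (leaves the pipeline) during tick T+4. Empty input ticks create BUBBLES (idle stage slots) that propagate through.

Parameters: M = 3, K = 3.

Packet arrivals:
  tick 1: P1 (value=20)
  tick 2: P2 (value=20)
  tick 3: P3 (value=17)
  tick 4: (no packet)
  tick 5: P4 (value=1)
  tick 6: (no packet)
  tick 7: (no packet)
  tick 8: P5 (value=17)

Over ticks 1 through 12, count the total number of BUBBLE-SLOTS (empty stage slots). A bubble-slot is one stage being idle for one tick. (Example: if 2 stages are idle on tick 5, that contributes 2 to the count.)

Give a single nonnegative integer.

Tick 1: [PARSE:P1(v=20,ok=F), VALIDATE:-, TRANSFORM:-, EMIT:-] out:-; bubbles=3
Tick 2: [PARSE:P2(v=20,ok=F), VALIDATE:P1(v=20,ok=F), TRANSFORM:-, EMIT:-] out:-; bubbles=2
Tick 3: [PARSE:P3(v=17,ok=F), VALIDATE:P2(v=20,ok=F), TRANSFORM:P1(v=0,ok=F), EMIT:-] out:-; bubbles=1
Tick 4: [PARSE:-, VALIDATE:P3(v=17,ok=T), TRANSFORM:P2(v=0,ok=F), EMIT:P1(v=0,ok=F)] out:-; bubbles=1
Tick 5: [PARSE:P4(v=1,ok=F), VALIDATE:-, TRANSFORM:P3(v=51,ok=T), EMIT:P2(v=0,ok=F)] out:P1(v=0); bubbles=1
Tick 6: [PARSE:-, VALIDATE:P4(v=1,ok=F), TRANSFORM:-, EMIT:P3(v=51,ok=T)] out:P2(v=0); bubbles=2
Tick 7: [PARSE:-, VALIDATE:-, TRANSFORM:P4(v=0,ok=F), EMIT:-] out:P3(v=51); bubbles=3
Tick 8: [PARSE:P5(v=17,ok=F), VALIDATE:-, TRANSFORM:-, EMIT:P4(v=0,ok=F)] out:-; bubbles=2
Tick 9: [PARSE:-, VALIDATE:P5(v=17,ok=F), TRANSFORM:-, EMIT:-] out:P4(v=0); bubbles=3
Tick 10: [PARSE:-, VALIDATE:-, TRANSFORM:P5(v=0,ok=F), EMIT:-] out:-; bubbles=3
Tick 11: [PARSE:-, VALIDATE:-, TRANSFORM:-, EMIT:P5(v=0,ok=F)] out:-; bubbles=3
Tick 12: [PARSE:-, VALIDATE:-, TRANSFORM:-, EMIT:-] out:P5(v=0); bubbles=4
Total bubble-slots: 28

Answer: 28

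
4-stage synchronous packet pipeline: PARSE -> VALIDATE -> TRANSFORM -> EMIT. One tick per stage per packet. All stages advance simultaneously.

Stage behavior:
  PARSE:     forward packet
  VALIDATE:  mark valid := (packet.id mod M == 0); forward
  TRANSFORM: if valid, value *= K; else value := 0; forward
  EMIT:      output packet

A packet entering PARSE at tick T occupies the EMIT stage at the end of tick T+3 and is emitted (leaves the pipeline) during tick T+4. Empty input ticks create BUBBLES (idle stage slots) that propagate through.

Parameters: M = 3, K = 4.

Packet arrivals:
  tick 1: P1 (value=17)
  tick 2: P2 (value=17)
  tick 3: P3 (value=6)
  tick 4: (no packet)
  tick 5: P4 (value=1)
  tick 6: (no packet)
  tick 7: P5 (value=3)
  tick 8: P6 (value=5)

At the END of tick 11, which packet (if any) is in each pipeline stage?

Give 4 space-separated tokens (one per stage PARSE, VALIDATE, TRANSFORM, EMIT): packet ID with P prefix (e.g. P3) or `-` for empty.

Tick 1: [PARSE:P1(v=17,ok=F), VALIDATE:-, TRANSFORM:-, EMIT:-] out:-; in:P1
Tick 2: [PARSE:P2(v=17,ok=F), VALIDATE:P1(v=17,ok=F), TRANSFORM:-, EMIT:-] out:-; in:P2
Tick 3: [PARSE:P3(v=6,ok=F), VALIDATE:P2(v=17,ok=F), TRANSFORM:P1(v=0,ok=F), EMIT:-] out:-; in:P3
Tick 4: [PARSE:-, VALIDATE:P3(v=6,ok=T), TRANSFORM:P2(v=0,ok=F), EMIT:P1(v=0,ok=F)] out:-; in:-
Tick 5: [PARSE:P4(v=1,ok=F), VALIDATE:-, TRANSFORM:P3(v=24,ok=T), EMIT:P2(v=0,ok=F)] out:P1(v=0); in:P4
Tick 6: [PARSE:-, VALIDATE:P4(v=1,ok=F), TRANSFORM:-, EMIT:P3(v=24,ok=T)] out:P2(v=0); in:-
Tick 7: [PARSE:P5(v=3,ok=F), VALIDATE:-, TRANSFORM:P4(v=0,ok=F), EMIT:-] out:P3(v=24); in:P5
Tick 8: [PARSE:P6(v=5,ok=F), VALIDATE:P5(v=3,ok=F), TRANSFORM:-, EMIT:P4(v=0,ok=F)] out:-; in:P6
Tick 9: [PARSE:-, VALIDATE:P6(v=5,ok=T), TRANSFORM:P5(v=0,ok=F), EMIT:-] out:P4(v=0); in:-
Tick 10: [PARSE:-, VALIDATE:-, TRANSFORM:P6(v=20,ok=T), EMIT:P5(v=0,ok=F)] out:-; in:-
Tick 11: [PARSE:-, VALIDATE:-, TRANSFORM:-, EMIT:P6(v=20,ok=T)] out:P5(v=0); in:-
At end of tick 11: ['-', '-', '-', 'P6']

Answer: - - - P6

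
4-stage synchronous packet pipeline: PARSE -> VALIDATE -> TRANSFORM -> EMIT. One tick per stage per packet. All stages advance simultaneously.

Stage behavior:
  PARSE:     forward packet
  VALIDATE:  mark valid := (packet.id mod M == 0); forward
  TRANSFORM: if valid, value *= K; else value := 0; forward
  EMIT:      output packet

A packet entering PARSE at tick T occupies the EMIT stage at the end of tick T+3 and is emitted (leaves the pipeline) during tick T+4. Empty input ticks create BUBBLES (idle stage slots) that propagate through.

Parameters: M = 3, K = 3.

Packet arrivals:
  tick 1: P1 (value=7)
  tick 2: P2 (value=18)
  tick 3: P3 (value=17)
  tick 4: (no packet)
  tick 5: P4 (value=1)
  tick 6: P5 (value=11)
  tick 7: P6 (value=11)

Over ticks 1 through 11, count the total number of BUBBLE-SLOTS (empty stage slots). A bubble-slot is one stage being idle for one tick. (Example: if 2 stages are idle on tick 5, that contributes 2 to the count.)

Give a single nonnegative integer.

Tick 1: [PARSE:P1(v=7,ok=F), VALIDATE:-, TRANSFORM:-, EMIT:-] out:-; bubbles=3
Tick 2: [PARSE:P2(v=18,ok=F), VALIDATE:P1(v=7,ok=F), TRANSFORM:-, EMIT:-] out:-; bubbles=2
Tick 3: [PARSE:P3(v=17,ok=F), VALIDATE:P2(v=18,ok=F), TRANSFORM:P1(v=0,ok=F), EMIT:-] out:-; bubbles=1
Tick 4: [PARSE:-, VALIDATE:P3(v=17,ok=T), TRANSFORM:P2(v=0,ok=F), EMIT:P1(v=0,ok=F)] out:-; bubbles=1
Tick 5: [PARSE:P4(v=1,ok=F), VALIDATE:-, TRANSFORM:P3(v=51,ok=T), EMIT:P2(v=0,ok=F)] out:P1(v=0); bubbles=1
Tick 6: [PARSE:P5(v=11,ok=F), VALIDATE:P4(v=1,ok=F), TRANSFORM:-, EMIT:P3(v=51,ok=T)] out:P2(v=0); bubbles=1
Tick 7: [PARSE:P6(v=11,ok=F), VALIDATE:P5(v=11,ok=F), TRANSFORM:P4(v=0,ok=F), EMIT:-] out:P3(v=51); bubbles=1
Tick 8: [PARSE:-, VALIDATE:P6(v=11,ok=T), TRANSFORM:P5(v=0,ok=F), EMIT:P4(v=0,ok=F)] out:-; bubbles=1
Tick 9: [PARSE:-, VALIDATE:-, TRANSFORM:P6(v=33,ok=T), EMIT:P5(v=0,ok=F)] out:P4(v=0); bubbles=2
Tick 10: [PARSE:-, VALIDATE:-, TRANSFORM:-, EMIT:P6(v=33,ok=T)] out:P5(v=0); bubbles=3
Tick 11: [PARSE:-, VALIDATE:-, TRANSFORM:-, EMIT:-] out:P6(v=33); bubbles=4
Total bubble-slots: 20

Answer: 20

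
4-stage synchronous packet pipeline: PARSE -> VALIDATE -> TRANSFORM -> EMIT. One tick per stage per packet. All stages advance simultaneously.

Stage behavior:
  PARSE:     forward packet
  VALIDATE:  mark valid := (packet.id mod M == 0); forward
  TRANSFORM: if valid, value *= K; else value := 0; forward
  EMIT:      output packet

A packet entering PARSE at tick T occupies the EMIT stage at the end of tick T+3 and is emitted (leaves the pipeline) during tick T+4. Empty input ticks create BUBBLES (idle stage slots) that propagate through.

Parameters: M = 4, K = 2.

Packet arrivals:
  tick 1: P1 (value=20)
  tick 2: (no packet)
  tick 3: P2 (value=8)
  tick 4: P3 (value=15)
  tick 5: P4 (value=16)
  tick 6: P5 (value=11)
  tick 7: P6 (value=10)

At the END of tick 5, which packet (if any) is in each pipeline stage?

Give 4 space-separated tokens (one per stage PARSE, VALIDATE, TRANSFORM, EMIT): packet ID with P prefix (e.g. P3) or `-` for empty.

Tick 1: [PARSE:P1(v=20,ok=F), VALIDATE:-, TRANSFORM:-, EMIT:-] out:-; in:P1
Tick 2: [PARSE:-, VALIDATE:P1(v=20,ok=F), TRANSFORM:-, EMIT:-] out:-; in:-
Tick 3: [PARSE:P2(v=8,ok=F), VALIDATE:-, TRANSFORM:P1(v=0,ok=F), EMIT:-] out:-; in:P2
Tick 4: [PARSE:P3(v=15,ok=F), VALIDATE:P2(v=8,ok=F), TRANSFORM:-, EMIT:P1(v=0,ok=F)] out:-; in:P3
Tick 5: [PARSE:P4(v=16,ok=F), VALIDATE:P3(v=15,ok=F), TRANSFORM:P2(v=0,ok=F), EMIT:-] out:P1(v=0); in:P4
At end of tick 5: ['P4', 'P3', 'P2', '-']

Answer: P4 P3 P2 -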